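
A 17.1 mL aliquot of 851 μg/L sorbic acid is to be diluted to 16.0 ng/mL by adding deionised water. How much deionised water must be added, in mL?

892 mL

16.0 ng/mL = 16.0 μg/L.
V₂ = C₁V₁/C₂ = 851 × 17.1 / 16.0 = 910 mL.
Diluent to add = V₂ − V₁ = 910 − 17.1 = 892 mL.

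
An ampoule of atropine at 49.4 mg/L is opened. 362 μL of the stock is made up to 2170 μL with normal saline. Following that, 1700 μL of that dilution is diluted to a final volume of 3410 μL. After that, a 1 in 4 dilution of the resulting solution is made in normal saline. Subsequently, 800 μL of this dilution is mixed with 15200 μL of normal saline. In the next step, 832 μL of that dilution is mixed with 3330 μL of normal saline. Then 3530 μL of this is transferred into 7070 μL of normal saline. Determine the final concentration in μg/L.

Overall dilution factor = 5.994 × 2.006 × 4 × 20 × 5.002 × 3.003 = 1.44 × 10⁴.
49.4 mg/L / 1.44 × 10⁴ = 3.42 × 10⁻³ mg/L = 3.42 μg/L.

3.42 μg/L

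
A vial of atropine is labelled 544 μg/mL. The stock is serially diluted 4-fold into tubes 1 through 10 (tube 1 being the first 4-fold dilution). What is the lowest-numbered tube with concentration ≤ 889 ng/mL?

tube 5

Tube n has concentration 544 μg/mL / 4ⁿ.
Need 4ⁿ ≥ 544 μg/mL / 889 ng/mL = 612, so n ≥ 4.63.
First such tube: n = 5.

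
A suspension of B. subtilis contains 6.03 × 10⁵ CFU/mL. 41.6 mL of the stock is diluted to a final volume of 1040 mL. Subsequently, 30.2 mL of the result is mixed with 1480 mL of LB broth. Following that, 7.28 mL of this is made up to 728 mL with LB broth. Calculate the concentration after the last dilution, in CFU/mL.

Overall dilution factor = 25 × 50.01 × 100 = 1.25 × 10⁵.
6.03 × 10⁵ CFU/mL / 1.25 × 10⁵ = 4.82 CFU/mL.

4.82 CFU/mL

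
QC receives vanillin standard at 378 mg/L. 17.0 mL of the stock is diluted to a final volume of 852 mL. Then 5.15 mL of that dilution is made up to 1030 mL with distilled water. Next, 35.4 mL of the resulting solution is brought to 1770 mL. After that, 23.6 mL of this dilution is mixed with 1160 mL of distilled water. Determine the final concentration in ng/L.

Overall dilution factor = 50.12 × 200 × 50 × 50.15 = 2.51 × 10⁷.
378 mg/L / 2.51 × 10⁷ = 1.50 × 10⁻⁵ mg/L = 15.0 ng/L.

15.0 ng/L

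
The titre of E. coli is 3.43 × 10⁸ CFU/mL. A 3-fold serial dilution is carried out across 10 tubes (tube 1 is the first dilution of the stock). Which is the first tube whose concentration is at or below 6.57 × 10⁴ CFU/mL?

Tube n has concentration 3.43 × 10⁸ CFU/mL / 3ⁿ.
Need 3ⁿ ≥ 3.43 × 10⁸ CFU/mL / 6.57 × 10⁴ CFU/mL = 5221, so n ≥ 7.79.
First such tube: n = 8.

tube 8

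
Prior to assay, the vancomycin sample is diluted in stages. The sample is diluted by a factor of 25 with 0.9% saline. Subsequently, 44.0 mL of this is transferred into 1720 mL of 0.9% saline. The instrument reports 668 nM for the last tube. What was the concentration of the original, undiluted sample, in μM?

Overall dilution factor = 25 × 40.09 = 1002.
Original = 668 nM × 1002 = 6.70 × 10⁵ nM = 670 μM.

670 μM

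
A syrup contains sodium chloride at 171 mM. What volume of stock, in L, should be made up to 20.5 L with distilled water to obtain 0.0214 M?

0.0214 M = 21.4 mM.
V₁ = C₂V₂/C₁ = 21.4 × 20.5 / 171 = 2.57 L.

2.57 L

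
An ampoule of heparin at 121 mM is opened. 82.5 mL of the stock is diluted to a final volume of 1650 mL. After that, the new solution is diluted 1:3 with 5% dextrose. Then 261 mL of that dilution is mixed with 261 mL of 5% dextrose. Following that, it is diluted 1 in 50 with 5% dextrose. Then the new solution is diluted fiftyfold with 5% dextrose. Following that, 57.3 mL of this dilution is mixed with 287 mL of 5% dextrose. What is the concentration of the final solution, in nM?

67.1 nM

Overall dilution factor = 20 × 3 × 2 × 50 × 50 × 6.009 = 1.80 × 10⁶.
121 mM / 1.80 × 10⁶ = 6.71 × 10⁻⁵ mM = 67.1 nM.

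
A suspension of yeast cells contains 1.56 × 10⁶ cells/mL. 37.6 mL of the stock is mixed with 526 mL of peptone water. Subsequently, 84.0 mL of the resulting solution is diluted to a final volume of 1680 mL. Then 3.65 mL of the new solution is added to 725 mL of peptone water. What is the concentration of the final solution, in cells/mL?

26.1 cells/mL

Overall dilution factor = 14.99 × 20 × 199.6 = 5.98 × 10⁴.
1.56 × 10⁶ cells/mL / 5.98 × 10⁴ = 26.1 cells/mL.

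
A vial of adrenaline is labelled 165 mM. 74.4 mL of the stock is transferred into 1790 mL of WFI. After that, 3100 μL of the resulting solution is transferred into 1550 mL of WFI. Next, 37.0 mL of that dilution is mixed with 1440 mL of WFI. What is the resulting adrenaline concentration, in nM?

Overall dilution factor = 25.06 × 501 × 39.92 = 5.01 × 10⁵.
165 mM / 5.01 × 10⁵ = 3.29 × 10⁻⁴ mM = 329 nM.

329 nM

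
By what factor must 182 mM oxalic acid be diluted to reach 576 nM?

Factor = C₀/C_target = 182 mM / 576 nM = 3.16 × 10⁵.

3.16 × 10⁵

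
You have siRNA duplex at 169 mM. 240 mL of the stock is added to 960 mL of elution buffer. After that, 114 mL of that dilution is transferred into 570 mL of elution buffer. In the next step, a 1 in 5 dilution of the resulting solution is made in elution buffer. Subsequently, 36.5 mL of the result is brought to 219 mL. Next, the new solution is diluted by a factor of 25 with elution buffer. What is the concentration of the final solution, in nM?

Overall dilution factor = 5 × 6 × 5 × 6 × 25 = 2.25 × 10⁴.
169 mM / 2.25 × 10⁴ = 7.51 × 10⁻³ mM = 7510 nM.

7510 nM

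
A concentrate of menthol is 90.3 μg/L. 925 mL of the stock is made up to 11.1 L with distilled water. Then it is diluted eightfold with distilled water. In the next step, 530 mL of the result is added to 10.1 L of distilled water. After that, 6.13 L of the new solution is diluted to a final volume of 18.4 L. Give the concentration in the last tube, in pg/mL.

15.6 pg/mL

Overall dilution factor = 12 × 8 × 20.06 × 3.002 = 5779.
90.3 μg/L / 5779 = 0.0156 μg/L = 15.6 pg/mL.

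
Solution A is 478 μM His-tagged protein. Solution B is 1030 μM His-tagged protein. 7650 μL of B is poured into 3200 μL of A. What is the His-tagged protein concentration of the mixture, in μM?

867 μM

C_mix = (C_A·V_A + C_B·V_B)/(V_A + V_B) = (478×3200 + 1030×7650) / 10850 = 867 μM.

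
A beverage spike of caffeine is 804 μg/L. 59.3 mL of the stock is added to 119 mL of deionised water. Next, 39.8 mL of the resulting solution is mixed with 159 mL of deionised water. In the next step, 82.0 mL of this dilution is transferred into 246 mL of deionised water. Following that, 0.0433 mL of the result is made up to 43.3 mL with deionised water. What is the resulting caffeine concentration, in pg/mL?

Overall dilution factor = 3.007 × 4.995 × 4 × 1000 = 6.01 × 10⁴.
804 μg/L / 6.01 × 10⁴ = 0.0134 μg/L = 13.4 pg/mL.

13.4 pg/mL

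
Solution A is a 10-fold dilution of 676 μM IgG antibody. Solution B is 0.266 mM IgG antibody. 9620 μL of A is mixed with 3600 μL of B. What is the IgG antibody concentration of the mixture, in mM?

0.122 mM

C_A = 676 μM / 10 = 67.6 μM.
C_B = 0.266 mM = 266 μM.
C_mix = (C_A·V_A + C_B·V_B)/(V_A + V_B) = (67.6×9620 + 266×3600) / 13220 = 122 μM = 0.122 mM.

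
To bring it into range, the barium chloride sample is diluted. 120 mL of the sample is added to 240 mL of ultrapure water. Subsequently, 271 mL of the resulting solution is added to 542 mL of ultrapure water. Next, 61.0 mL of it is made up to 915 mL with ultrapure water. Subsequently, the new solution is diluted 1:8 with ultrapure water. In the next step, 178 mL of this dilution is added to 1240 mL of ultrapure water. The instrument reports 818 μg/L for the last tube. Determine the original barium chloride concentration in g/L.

Overall dilution factor = 3 × 3 × 15 × 8 × 7.966 = 8604.
Original = 818 μg/L × 8604 = 7.04 × 10⁶ μg/L = 7.04 g/L.

7.04 g/L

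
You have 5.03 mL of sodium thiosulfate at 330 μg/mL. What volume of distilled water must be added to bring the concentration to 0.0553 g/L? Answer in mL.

25.0 mL

0.0553 g/L = 55.3 μg/mL.
V₂ = C₁V₁/C₂ = 330 × 5.03 / 55.3 = 30.0 mL.
Diluent to add = V₂ − V₁ = 30.0 − 5.03 = 25.0 mL.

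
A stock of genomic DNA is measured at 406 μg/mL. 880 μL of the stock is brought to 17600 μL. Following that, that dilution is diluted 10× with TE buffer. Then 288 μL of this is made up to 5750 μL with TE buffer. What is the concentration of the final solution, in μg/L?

Overall dilution factor = 20 × 10 × 19.97 = 3993.
406 μg/mL / 3993 = 0.102 μg/mL = 102 μg/L.

102 μg/L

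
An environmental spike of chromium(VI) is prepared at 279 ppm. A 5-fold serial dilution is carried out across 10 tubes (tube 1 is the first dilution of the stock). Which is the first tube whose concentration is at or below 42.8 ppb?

tube 6

Tube n has concentration 279 ppm / 5ⁿ.
Need 5ⁿ ≥ 279 ppm / 42.8 ppb = 6519, so n ≥ 5.46.
First such tube: n = 6.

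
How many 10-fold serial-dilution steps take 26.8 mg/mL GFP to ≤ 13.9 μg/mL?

4

Need 10ⁿ ≥ 1928, so n ≥ log(1928)/log(10) = 3.29.
Minimum whole steps: n = 4.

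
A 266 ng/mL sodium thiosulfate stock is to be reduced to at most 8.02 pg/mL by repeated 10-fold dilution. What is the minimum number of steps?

5

Need 10ⁿ ≥ 3.32 × 10⁴, so n ≥ log(3.32 × 10⁴)/log(10) = 4.52.
Minimum whole steps: n = 5.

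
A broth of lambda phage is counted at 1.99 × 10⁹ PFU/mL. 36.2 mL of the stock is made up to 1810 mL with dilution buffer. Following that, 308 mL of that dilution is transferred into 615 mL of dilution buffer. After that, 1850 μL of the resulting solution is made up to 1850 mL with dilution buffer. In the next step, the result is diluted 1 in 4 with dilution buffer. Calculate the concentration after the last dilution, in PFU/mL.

3320 PFU/mL

Overall dilution factor = 50 × 2.997 × 1000 × 4 = 5.99 × 10⁵.
1.99 × 10⁹ PFU/mL / 5.99 × 10⁵ = 3320 PFU/mL.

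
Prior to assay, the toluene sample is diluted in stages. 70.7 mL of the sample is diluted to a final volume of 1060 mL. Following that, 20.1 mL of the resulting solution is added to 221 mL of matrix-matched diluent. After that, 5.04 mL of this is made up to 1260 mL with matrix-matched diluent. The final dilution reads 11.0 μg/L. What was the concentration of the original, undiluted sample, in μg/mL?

495 μg/mL

Overall dilution factor = 14.99 × 12.00 × 250 = 4.50 × 10⁴.
Original = 11.0 μg/L × 4.50 × 10⁴ = 4.95 × 10⁵ μg/L = 495 μg/mL.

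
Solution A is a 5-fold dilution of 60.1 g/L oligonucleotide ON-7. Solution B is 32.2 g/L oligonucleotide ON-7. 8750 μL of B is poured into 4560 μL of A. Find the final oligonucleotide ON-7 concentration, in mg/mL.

C_A = 60.1 g/L / 5 = 12.0 g/L.
C_mix = (C_A·V_A + C_B·V_B)/(V_A + V_B) = (12.0×4560 + 32.2×8750) / 13310 = 25.3 g/L = 25.3 mg/mL.

25.3 mg/mL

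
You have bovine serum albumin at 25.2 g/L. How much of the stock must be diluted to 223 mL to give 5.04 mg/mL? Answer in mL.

5.04 mg/mL = 5.04 g/L.
V₁ = C₂V₂/C₁ = 5.04 × 223 / 25.2 = 44.6 mL.

44.6 mL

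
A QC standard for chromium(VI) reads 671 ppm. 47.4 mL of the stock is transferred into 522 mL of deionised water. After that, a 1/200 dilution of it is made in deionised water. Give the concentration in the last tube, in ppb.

Overall dilution factor = 12.01 × 200 = 2403.
671 ppm / 2403 = 0.279 ppm = 279 ppb.

279 ppb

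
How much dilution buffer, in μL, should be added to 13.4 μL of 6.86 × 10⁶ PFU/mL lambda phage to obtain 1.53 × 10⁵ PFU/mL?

587 μL

V₂ = C₁V₁/C₂ = 6.86 × 10⁶ × 13.4 / 1.53 × 10⁵ = 601 μL.
Diluent to add = V₂ − V₁ = 601 − 13.4 = 587 μL.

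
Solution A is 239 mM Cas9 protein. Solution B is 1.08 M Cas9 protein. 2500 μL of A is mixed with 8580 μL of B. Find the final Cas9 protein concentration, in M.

0.890 M

C_B = 1.08 M = 1080 mM.
C_mix = (C_A·V_A + C_B·V_B)/(V_A + V_B) = (239×2500 + 1080×8580) / 11080 = 890 mM = 0.890 M.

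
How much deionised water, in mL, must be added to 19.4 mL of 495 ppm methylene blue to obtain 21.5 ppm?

V₂ = C₁V₁/C₂ = 495 × 19.4 / 21.5 = 447 mL.
Diluent to add = V₂ − V₁ = 447 − 19.4 = 427 mL.

427 mL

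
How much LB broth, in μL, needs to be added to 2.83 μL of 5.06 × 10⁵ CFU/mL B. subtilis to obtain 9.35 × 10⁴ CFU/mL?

12.5 μL

V₂ = C₁V₁/C₂ = 5.06 × 10⁵ × 2.83 / 9.35 × 10⁴ = 15.3 μL.
Diluent to add = V₂ − V₁ = 15.3 − 2.83 = 12.5 μL.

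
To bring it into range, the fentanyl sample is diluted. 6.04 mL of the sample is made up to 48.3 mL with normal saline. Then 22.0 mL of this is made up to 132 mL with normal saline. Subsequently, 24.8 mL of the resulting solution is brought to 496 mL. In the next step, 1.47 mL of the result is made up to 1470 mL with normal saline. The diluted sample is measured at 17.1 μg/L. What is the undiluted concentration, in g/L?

Overall dilution factor = 7.997 × 6 × 20 × 1000 = 9.60 × 10⁵.
Original = 17.1 μg/L × 9.60 × 10⁵ = 1.64 × 10⁷ μg/L = 16.4 g/L.

16.4 g/L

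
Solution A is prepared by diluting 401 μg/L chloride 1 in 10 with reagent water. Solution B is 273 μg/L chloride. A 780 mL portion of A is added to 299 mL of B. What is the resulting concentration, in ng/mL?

105 ng/mL

C_A = 401 μg/L / 10 = 40.1 μg/L.
C_mix = (C_A·V_A + C_B·V_B)/(V_A + V_B) = (40.1×780 + 273×299) / 1079 = 105 μg/L = 105 ng/mL.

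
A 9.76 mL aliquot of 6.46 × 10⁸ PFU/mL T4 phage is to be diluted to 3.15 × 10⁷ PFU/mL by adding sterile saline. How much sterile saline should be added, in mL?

190 mL

V₂ = C₁V₁/C₂ = 6.46 × 10⁸ × 9.76 / 3.15 × 10⁷ = 200 mL.
Diluent to add = V₂ − V₁ = 200 − 9.76 = 190 mL.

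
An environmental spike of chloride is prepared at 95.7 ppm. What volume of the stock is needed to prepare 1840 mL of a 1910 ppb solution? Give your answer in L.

0.0367 L

1910 ppb = 1.91 ppm.
V₁ = C₂V₂/C₁ = 1.91 × 1840 / 95.7 = 36.7 mL = 0.0367 L.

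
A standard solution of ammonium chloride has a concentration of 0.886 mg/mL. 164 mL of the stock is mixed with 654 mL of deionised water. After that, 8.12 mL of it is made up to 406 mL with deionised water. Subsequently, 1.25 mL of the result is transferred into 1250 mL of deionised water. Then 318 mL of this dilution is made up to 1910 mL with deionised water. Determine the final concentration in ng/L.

Overall dilution factor = 4.988 × 50 × 1001 × 6.006 = 1.50 × 10⁶.
0.886 mg/mL / 1.50 × 10⁶ = 5.91 × 10⁻⁷ mg/mL = 591 ng/L.

591 ng/L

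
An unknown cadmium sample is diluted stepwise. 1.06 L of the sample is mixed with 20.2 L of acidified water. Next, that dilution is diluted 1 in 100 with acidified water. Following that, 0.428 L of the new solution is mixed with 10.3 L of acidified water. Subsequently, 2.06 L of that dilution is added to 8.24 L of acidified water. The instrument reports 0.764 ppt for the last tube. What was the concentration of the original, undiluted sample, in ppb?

Overall dilution factor = 20.06 × 100 × 25.07 × 5 = 2.51 × 10⁵.
Original = 0.764 ppt × 2.51 × 10⁵ = 1.92 × 10⁵ ppt = 192 ppb.

192 ppb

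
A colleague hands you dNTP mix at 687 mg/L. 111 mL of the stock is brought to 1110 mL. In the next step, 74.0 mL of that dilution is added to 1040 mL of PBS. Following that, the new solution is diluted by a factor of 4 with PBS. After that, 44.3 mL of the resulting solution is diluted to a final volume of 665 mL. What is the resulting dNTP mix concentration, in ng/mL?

Overall dilution factor = 10 × 15.05 × 4 × 15.01 = 9039.
687 mg/L / 9039 = 0.0760 mg/L = 76.0 ng/mL.

76.0 ng/mL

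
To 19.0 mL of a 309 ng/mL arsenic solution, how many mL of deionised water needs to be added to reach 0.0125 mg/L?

451 mL

0.0125 mg/L = 12.5 ng/mL.
V₂ = C₁V₁/C₂ = 309 × 19.0 / 12.5 = 470 mL.
Diluent to add = V₂ − V₁ = 470 − 19.0 = 451 mL.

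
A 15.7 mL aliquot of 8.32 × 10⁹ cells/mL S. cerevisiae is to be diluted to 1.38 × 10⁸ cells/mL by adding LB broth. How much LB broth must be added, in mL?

931 mL

V₂ = C₁V₁/C₂ = 8.32 × 10⁹ × 15.7 / 1.38 × 10⁸ = 947 mL.
Diluent to add = V₂ − V₁ = 947 − 15.7 = 931 mL.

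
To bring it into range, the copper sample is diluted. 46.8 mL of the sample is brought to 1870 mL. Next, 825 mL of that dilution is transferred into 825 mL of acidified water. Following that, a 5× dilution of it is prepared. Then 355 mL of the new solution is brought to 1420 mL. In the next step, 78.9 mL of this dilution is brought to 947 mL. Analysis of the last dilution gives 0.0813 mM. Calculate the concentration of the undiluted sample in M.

Overall dilution factor = 39.96 × 2 × 5 × 4 × 12.00 = 1.92 × 10⁴.
Original = 0.0813 mM × 1.92 × 10⁴ = 1560 mM = 1.56 M.

1.56 M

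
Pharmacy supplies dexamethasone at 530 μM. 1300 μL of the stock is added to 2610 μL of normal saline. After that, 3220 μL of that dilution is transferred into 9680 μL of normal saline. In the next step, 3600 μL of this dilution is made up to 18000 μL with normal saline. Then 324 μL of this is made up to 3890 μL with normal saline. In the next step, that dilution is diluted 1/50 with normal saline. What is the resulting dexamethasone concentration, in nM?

14.7 nM

Overall dilution factor = 3.008 × 4.006 × 5 × 12.01 × 50 = 3.62 × 10⁴.
530 μM / 3.62 × 10⁴ = 0.0147 μM = 14.7 nM.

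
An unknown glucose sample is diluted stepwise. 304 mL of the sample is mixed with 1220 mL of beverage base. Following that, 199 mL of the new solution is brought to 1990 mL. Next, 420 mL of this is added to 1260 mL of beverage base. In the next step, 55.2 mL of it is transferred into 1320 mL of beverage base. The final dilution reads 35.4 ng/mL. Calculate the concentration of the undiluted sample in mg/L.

Overall dilution factor = 5.013 × 10 × 4 × 24.91 = 4996.
Original = 35.4 ng/mL × 4996 = 1.77 × 10⁵ ng/mL = 177 mg/L.

177 mg/L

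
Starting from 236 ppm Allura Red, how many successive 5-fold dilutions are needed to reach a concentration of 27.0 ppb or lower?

Need 5ⁿ ≥ 8741, so n ≥ log(8741)/log(5) = 5.64.
Minimum whole steps: n = 6.

6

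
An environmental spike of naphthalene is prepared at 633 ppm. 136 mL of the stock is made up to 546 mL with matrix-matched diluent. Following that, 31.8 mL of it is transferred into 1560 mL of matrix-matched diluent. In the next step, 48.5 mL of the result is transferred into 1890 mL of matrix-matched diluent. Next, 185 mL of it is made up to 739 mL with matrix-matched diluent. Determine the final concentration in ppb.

Overall dilution factor = 4.015 × 50.06 × 39.97 × 3.995 = 3.21 × 10⁴.
633 ppm / 3.21 × 10⁴ = 0.0197 ppm = 19.7 ppb.

19.7 ppb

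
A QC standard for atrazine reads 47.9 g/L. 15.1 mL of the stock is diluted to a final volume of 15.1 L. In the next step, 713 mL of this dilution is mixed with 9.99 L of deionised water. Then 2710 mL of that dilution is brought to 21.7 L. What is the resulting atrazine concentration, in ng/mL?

Overall dilution factor = 1000 × 15.01 × 8.007 = 1.20 × 10⁵.
47.9 g/L / 1.20 × 10⁵ = 3.99 × 10⁻⁴ g/L = 399 ng/mL.

399 ng/mL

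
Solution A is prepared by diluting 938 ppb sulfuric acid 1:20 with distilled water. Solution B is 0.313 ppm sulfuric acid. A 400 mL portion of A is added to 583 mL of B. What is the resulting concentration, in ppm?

C_A = 938 ppb / 20 = 46.9 ppb.
C_B = 0.313 ppm = 313 ppb.
C_mix = (C_A·V_A + C_B·V_B)/(V_A + V_B) = (46.9×400 + 313×583) / 983.0 = 205 ppb = 0.205 ppm.

0.205 ppm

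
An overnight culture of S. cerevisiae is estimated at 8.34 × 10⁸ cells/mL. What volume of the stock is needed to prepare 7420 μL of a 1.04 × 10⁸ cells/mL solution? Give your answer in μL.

V₁ = C₂V₂/C₁ = 1.04 × 10⁸ × 7420 / 8.34 × 10⁸ = 925 μL.

925 μL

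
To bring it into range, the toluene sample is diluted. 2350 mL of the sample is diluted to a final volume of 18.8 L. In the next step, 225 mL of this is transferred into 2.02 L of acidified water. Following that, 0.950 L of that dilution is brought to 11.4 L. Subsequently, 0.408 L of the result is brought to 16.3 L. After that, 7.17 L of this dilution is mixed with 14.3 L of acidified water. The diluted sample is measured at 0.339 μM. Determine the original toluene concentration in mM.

Overall dilution factor = 8 × 9.978 × 12 × 39.95 × 2.994 = 1.15 × 10⁵.
Original = 0.339 μM × 1.15 × 10⁵ = 3.88 × 10⁴ μM = 38.8 mM.

38.8 mM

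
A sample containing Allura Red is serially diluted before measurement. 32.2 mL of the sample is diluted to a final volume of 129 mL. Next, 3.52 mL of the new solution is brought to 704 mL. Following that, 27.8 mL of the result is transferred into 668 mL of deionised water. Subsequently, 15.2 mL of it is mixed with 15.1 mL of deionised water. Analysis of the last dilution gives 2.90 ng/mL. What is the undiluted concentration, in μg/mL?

116 μg/mL

Overall dilution factor = 4.006 × 200 × 25.03 × 1.993 = 4.00 × 10⁴.
Original = 2.90 ng/mL × 4.00 × 10⁴ = 1.16 × 10⁵ ng/mL = 116 μg/mL.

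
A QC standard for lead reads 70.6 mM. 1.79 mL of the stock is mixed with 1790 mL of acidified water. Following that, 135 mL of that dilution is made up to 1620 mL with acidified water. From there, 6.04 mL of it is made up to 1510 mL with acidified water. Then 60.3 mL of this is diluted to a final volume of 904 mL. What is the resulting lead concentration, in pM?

Overall dilution factor = 1001 × 12 × 250 × 14.99 = 4.50 × 10⁷.
70.6 mM / 4.50 × 10⁷ = 1.57 × 10⁻⁶ mM = 1570 pM.

1570 pM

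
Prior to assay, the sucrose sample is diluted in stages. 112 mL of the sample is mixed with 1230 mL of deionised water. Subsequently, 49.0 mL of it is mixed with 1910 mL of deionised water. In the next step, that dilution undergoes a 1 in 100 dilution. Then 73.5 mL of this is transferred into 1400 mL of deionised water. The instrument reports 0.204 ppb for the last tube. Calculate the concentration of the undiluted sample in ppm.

196 ppm

Overall dilution factor = 11.98 × 39.98 × 100 × 20.05 = 9.60 × 10⁵.
Original = 0.204 ppb × 9.60 × 10⁵ = 1.96 × 10⁵ ppb = 196 ppm.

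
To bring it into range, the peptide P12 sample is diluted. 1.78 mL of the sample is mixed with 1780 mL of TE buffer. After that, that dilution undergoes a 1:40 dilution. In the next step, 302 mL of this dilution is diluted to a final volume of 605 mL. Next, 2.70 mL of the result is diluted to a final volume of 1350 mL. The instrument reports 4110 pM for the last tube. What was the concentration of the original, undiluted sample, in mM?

Overall dilution factor = 1001 × 40 × 2.003 × 500 = 4.01 × 10⁷.
Original = 4110 pM × 4.01 × 10⁷ = 1.65 × 10¹¹ pM = 165 mM.

165 mM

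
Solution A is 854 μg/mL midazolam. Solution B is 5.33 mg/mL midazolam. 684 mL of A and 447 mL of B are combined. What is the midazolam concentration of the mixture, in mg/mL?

2.62 mg/mL

C_B = 5.33 mg/mL = 5330 μg/mL.
C_mix = (C_A·V_A + C_B·V_B)/(V_A + V_B) = (854×684 + 5330×447) / 1131 = 2623 μg/mL = 2.62 mg/mL.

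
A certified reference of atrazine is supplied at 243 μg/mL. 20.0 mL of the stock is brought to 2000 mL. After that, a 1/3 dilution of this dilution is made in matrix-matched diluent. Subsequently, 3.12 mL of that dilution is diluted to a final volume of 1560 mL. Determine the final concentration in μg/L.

Overall dilution factor = 100 × 3 × 500 = 1.50 × 10⁵.
243 μg/mL / 1.50 × 10⁵ = 1.62 × 10⁻³ μg/mL = 1.62 μg/L.

1.62 μg/L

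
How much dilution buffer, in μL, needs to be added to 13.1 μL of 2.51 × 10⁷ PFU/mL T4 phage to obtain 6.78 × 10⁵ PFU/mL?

472 μL

V₂ = C₁V₁/C₂ = 2.51 × 10⁷ × 13.1 / 6.78 × 10⁵ = 485 μL.
Diluent to add = V₂ − V₁ = 485 − 13.1 = 472 μL.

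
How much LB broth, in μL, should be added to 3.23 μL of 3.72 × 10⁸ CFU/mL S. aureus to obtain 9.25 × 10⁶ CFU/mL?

127 μL

V₂ = C₁V₁/C₂ = 3.72 × 10⁸ × 3.23 / 9.25 × 10⁶ = 130 μL.
Diluent to add = V₂ − V₁ = 130 − 3.23 = 127 μL.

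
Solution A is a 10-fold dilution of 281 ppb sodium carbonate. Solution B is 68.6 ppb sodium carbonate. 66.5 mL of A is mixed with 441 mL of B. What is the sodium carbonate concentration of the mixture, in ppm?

C_A = 281 ppb / 10 = 28.1 ppb.
C_mix = (C_A·V_A + C_B·V_B)/(V_A + V_B) = (28.1×66.5 + 68.6×441) / 507.5 = 63.3 ppb = 0.0633 ppm.

0.0633 ppm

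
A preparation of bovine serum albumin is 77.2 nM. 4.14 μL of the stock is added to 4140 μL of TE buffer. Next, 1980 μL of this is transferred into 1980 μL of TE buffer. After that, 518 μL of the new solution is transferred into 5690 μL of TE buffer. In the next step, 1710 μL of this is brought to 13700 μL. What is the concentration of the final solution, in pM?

Overall dilution factor = 1001 × 2 × 11.98 × 8.012 = 1.92 × 10⁵.
77.2 nM / 1.92 × 10⁵ = 4.02 × 10⁻⁴ nM = 0.402 pM.

0.402 pM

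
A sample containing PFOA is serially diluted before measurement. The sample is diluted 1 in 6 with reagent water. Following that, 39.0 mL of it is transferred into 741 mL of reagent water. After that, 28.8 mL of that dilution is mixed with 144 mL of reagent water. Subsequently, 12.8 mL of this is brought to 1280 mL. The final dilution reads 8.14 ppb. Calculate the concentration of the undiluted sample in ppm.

586 ppm

Overall dilution factor = 6 × 20 × 6 × 100 = 7.20 × 10⁴.
Original = 8.14 ppb × 7.20 × 10⁴ = 5.86 × 10⁵ ppb = 586 ppm.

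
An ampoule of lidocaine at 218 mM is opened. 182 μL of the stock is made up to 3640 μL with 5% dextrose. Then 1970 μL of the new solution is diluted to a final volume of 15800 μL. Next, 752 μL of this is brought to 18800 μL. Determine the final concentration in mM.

0.0544 mM

Overall dilution factor = 20 × 8.020 × 25 = 4010.
218 mM / 4010 = 0.0544 mM.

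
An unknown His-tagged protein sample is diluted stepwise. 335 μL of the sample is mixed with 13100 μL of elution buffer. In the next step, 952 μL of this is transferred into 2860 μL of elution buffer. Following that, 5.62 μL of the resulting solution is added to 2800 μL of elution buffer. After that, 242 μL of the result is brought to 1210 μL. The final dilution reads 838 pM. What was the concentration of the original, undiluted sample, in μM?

Overall dilution factor = 40.10 × 4.004 × 499.2 × 5 = 4.01 × 10⁵.
Original = 838 pM × 4.01 × 10⁵ = 3.36 × 10⁸ pM = 336 μM.

336 μM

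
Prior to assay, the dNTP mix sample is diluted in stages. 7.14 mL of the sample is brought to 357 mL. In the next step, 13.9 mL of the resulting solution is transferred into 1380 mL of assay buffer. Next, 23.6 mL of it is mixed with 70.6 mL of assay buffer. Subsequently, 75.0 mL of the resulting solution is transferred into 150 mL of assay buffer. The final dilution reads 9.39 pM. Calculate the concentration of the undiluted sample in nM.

564 nM

Overall dilution factor = 50 × 100.3 × 3.992 × 3 = 6.00 × 10⁴.
Original = 9.39 pM × 6.00 × 10⁴ = 5.64 × 10⁵ pM = 564 nM.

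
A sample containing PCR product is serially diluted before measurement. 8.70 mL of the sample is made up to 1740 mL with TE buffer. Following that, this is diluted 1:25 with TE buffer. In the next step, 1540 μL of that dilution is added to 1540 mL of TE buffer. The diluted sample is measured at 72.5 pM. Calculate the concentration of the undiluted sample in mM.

0.363 mM

Overall dilution factor = 200 × 25 × 1001 = 5.01 × 10⁶.
Original = 72.5 pM × 5.01 × 10⁶ = 3.63 × 10⁸ pM = 0.363 mM.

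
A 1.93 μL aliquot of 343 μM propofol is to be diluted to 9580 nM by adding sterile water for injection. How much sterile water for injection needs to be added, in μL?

67.2 μL

9580 nM = 9.58 μM.
V₂ = C₁V₁/C₂ = 343 × 1.93 / 9.58 = 69.1 μL.
Diluent to add = V₂ − V₁ = 69.1 − 1.93 = 67.2 μL.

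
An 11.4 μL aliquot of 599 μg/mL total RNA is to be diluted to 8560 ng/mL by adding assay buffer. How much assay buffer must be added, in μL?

786 μL

8560 ng/mL = 8.56 μg/mL.
V₂ = C₁V₁/C₂ = 599 × 11.4 / 8.56 = 798 μL.
Diluent to add = V₂ − V₁ = 798 − 11.4 = 786 μL.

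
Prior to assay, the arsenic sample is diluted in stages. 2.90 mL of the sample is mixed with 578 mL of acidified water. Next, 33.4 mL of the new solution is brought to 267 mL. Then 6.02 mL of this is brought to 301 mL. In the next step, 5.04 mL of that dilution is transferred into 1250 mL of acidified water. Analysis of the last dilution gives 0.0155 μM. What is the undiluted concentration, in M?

0.309 M

Overall dilution factor = 200.3 × 7.994 × 50 × 249.0 = 1.99 × 10⁷.
Original = 0.0155 μM × 1.99 × 10⁷ = 3.09 × 10⁵ μM = 0.309 M.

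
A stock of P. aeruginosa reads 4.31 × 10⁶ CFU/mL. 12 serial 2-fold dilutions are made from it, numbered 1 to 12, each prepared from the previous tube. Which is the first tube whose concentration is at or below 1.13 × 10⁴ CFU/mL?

Tube n has concentration 4.31 × 10⁶ CFU/mL / 2ⁿ.
Need 2ⁿ ≥ 4.31 × 10⁶ CFU/mL / 1.13 × 10⁴ CFU/mL = 381, so n ≥ 8.58.
First such tube: n = 9.

tube 9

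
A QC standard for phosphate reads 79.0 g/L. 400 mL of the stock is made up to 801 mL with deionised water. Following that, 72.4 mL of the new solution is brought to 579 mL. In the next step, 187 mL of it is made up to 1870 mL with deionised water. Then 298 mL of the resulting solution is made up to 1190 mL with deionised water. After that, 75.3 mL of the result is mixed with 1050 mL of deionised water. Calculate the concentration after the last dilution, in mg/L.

8.27 mg/L

Overall dilution factor = 2.002 × 7.997 × 10 × 3.993 × 14.94 = 9557.
79.0 g/L / 9557 = 8.27 × 10⁻³ g/L = 8.27 mg/L.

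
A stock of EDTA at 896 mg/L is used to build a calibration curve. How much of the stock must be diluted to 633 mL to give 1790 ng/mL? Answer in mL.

1790 ng/mL = 1.79 mg/L.
V₁ = C₂V₂/C₁ = 1.79 × 633 / 896 = 1.26 mL.

1.26 mL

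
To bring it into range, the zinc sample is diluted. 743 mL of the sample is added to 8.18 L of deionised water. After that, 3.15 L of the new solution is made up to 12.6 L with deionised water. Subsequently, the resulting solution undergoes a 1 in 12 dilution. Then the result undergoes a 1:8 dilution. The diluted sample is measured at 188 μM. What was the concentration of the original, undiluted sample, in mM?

Overall dilution factor = 12.01 × 4 × 12 × 8 = 4612.
Original = 188 μM × 4612 = 8.67 × 10⁵ μM = 867 mM.

867 mM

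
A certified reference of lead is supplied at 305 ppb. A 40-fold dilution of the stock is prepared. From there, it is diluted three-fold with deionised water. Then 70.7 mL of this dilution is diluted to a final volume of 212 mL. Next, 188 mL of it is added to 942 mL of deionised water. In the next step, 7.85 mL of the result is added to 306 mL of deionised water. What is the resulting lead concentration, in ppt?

3.53 ppt

Overall dilution factor = 40 × 3 × 2.999 × 6.011 × 39.98 = 8.65 × 10⁴.
305 ppb / 8.65 × 10⁴ = 3.53 × 10⁻³ ppb = 3.53 ppt.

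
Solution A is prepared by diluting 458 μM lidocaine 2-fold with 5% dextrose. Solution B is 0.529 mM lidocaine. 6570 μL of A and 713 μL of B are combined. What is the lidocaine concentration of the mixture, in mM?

C_A = 458 μM / 2 = 229 μM.
C_B = 0.529 mM = 529 μM.
C_mix = (C_A·V_A + C_B·V_B)/(V_A + V_B) = (229×6570 + 529×713) / 7283 = 258 μM = 0.258 mM.

0.258 mM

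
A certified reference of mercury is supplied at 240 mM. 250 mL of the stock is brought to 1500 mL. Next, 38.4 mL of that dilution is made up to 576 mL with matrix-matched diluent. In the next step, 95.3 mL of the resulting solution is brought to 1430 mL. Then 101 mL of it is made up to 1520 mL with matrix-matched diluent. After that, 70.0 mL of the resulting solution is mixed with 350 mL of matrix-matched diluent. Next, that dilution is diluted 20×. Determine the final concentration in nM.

98.4 nM

Overall dilution factor = 6 × 15 × 15.01 × 15.05 × 6 × 20 = 2.44 × 10⁶.
240 mM / 2.44 × 10⁶ = 9.84 × 10⁻⁵ mM = 98.4 nM.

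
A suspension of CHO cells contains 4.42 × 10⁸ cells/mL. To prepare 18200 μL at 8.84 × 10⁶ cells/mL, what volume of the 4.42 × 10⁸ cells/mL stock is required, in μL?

364 μL

V₁ = C₂V₂/C₁ = 8.84 × 10⁶ × 18200 / 4.42 × 10⁸ = 364 μL.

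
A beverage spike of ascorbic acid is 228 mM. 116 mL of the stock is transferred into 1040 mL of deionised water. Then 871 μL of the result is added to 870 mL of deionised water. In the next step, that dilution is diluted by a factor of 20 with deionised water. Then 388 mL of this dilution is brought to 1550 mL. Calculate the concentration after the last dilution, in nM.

Overall dilution factor = 9.966 × 999.9 × 20 × 3.995 = 7.96 × 10⁵.
228 mM / 7.96 × 10⁵ = 2.86 × 10⁻⁴ mM = 286 nM.

286 nM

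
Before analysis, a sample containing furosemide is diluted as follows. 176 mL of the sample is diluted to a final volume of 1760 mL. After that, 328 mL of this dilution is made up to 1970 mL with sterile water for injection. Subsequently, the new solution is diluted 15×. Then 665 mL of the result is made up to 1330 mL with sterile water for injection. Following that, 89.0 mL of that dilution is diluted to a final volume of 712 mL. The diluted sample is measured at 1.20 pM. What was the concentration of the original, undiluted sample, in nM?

Overall dilution factor = 10 × 6.006 × 15 × 2 × 8 = 1.44 × 10⁴.
Original = 1.20 pM × 1.44 × 10⁴ = 1.73 × 10⁴ pM = 17.3 nM.

17.3 nM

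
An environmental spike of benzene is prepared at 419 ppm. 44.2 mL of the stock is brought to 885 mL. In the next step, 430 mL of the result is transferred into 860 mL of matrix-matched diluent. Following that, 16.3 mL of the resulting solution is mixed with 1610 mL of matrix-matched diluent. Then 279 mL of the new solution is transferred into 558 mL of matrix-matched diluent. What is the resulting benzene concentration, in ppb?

Overall dilution factor = 20.02 × 3 × 99.77 × 3 = 1.80 × 10⁴.
419 ppm / 1.80 × 10⁴ = 0.0233 ppm = 23.3 ppb.

23.3 ppb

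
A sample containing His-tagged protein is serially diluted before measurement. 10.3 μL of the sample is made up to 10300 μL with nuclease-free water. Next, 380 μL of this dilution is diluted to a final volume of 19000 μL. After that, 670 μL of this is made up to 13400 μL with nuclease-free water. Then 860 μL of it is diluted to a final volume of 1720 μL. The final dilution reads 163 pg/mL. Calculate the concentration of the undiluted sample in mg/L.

Overall dilution factor = 1000 × 50 × 20 × 2 = 2.00 × 10⁶.
Original = 163 pg/mL × 2.00 × 10⁶ = 3.26 × 10⁸ pg/mL = 326 mg/L.

326 mg/L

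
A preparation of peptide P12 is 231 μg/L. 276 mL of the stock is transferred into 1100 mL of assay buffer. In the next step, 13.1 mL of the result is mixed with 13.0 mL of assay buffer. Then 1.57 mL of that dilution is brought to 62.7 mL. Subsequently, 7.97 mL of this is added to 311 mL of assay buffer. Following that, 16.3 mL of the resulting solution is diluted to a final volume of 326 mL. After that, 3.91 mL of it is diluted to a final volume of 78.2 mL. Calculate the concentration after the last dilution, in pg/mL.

Overall dilution factor = 4.986 × 1.992 × 39.94 × 40.02 × 20 × 20 = 6.35 × 10⁶.
231 μg/L / 6.35 × 10⁶ = 3.64 × 10⁻⁵ μg/L = 0.0364 pg/mL.

0.0364 pg/mL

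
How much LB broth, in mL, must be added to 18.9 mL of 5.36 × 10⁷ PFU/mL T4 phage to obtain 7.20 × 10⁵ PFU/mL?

1390 mL

V₂ = C₁V₁/C₂ = 5.36 × 10⁷ × 18.9 / 7.20 × 10⁵ = 1407 mL.
Diluent to add = V₂ − V₁ = 1407 − 18.9 = 1390 mL.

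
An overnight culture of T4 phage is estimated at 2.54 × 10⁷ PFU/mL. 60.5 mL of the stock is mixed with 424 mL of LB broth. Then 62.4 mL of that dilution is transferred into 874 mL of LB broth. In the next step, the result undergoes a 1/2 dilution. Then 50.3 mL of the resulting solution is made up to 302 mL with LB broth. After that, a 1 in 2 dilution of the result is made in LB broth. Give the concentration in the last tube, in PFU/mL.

8800 PFU/mL

Overall dilution factor = 8.008 × 15.01 × 2 × 6.004 × 2 = 2886.
2.54 × 10⁷ PFU/mL / 2886 = 8800 PFU/mL.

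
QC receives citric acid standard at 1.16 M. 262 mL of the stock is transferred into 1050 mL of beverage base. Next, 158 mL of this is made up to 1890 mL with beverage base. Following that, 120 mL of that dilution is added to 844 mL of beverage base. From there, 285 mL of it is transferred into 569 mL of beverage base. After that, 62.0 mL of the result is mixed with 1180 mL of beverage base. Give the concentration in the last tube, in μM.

40.2 μM

Overall dilution factor = 5.008 × 11.96 × 8.033 × 2.996 × 20.03 = 2.89 × 10⁴.
1.16 M / 2.89 × 10⁴ = 4.02 × 10⁻⁵ M = 40.2 μM.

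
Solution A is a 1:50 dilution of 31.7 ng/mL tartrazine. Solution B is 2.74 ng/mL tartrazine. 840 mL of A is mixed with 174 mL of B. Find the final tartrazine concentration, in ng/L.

C_A = 31.7 ng/mL / 50 = 0.634 ng/mL.
C_mix = (C_A·V_A + C_B·V_B)/(V_A + V_B) = (0.634×840 + 2.74×174) / 1014 = 0.995 ng/mL = 995 ng/L.

995 ng/L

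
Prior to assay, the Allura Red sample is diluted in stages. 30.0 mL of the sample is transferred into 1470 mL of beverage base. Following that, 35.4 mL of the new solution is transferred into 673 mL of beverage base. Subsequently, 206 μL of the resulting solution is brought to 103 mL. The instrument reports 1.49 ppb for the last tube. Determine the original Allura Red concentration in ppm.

745 ppm

Overall dilution factor = 50 × 20.01 × 500 = 5.00 × 10⁵.
Original = 1.49 ppb × 5.00 × 10⁵ = 7.45 × 10⁵ ppb = 745 ppm.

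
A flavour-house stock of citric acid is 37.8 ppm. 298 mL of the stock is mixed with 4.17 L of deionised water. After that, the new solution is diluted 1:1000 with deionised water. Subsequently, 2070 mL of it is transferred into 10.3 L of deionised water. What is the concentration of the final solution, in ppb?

Overall dilution factor = 14.99 × 1000 × 5.976 = 8.96 × 10⁴.
37.8 ppm / 8.96 × 10⁴ = 4.22 × 10⁻⁴ ppm = 0.422 ppb.

0.422 ppb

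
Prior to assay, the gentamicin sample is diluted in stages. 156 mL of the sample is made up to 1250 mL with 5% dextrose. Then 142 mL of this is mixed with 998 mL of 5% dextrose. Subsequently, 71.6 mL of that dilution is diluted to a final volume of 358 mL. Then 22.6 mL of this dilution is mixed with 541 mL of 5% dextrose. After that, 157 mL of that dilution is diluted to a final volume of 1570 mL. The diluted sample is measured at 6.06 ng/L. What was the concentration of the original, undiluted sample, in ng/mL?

Overall dilution factor = 8.013 × 8.028 × 5 × 24.94 × 10 = 8.02 × 10⁴.
Original = 6.06 ng/L × 8.02 × 10⁴ = 4.86 × 10⁵ ng/L = 486 ng/mL.

486 ng/mL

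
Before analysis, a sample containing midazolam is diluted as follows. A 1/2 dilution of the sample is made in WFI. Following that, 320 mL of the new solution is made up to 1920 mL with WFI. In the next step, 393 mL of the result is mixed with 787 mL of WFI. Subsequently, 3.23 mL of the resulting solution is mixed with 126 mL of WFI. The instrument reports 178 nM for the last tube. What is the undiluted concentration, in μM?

Overall dilution factor = 2 × 6 × 3.003 × 40.01 = 1442.
Original = 178 nM × 1442 = 2.57 × 10⁵ nM = 257 μM.

257 μM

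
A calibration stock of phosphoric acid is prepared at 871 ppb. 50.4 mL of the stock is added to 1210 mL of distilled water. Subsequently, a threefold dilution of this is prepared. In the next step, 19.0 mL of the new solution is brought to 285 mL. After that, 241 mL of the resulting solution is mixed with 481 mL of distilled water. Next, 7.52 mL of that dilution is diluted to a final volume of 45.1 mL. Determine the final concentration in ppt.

Overall dilution factor = 25.01 × 3 × 15 × 2.996 × 5.997 = 2.02 × 10⁴.
871 ppb / 2.02 × 10⁴ = 0.0431 ppb = 43.1 ppt.

43.1 ppt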